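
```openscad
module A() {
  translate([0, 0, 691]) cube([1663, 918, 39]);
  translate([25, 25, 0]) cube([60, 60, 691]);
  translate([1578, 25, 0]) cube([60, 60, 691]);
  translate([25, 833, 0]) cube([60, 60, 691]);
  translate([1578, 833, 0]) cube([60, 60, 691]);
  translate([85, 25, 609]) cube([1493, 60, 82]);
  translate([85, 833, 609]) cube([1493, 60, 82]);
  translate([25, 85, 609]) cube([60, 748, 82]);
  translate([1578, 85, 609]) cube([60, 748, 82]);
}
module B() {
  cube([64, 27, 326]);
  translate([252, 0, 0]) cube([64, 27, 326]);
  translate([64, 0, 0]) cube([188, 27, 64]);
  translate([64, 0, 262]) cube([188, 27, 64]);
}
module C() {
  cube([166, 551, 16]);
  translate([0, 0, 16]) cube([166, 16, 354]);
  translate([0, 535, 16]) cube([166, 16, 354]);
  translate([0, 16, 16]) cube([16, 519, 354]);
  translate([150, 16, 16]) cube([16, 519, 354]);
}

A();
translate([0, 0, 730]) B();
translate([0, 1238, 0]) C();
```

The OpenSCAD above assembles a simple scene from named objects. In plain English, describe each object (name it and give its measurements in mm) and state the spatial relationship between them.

A is a table: top 1663 mm (x) × 918 mm (y), 39 mm thick, upper face at z = 730 mm, on four 60×60 mm square legs, each inset 25 mm from the nearest pair of top edges, running from z = 0 to the bottom of the top. Four apron rails, 60 mm thick and 82 mm tall, run between adjacent legs with their top edges flush with the underside of the top and their outer faces flush with the legs' outer faces.

B is a rectangular picture frame lying in the x–z plane (depth along y). The opening is 188 mm wide (x) by 198 mm tall (z), surrounded by a border 64 mm wide on all four sides. The frame is 27 mm deep and is made of two full-height vertical stiles with two horizontal rails fitted between them.

C is an open storage box with external size 166×551×370 mm and wall thickness 16 mm (the base is also 16 mm thick). The base covers the whole footprint; the four walls stand on the base, with the y-facing walls full-width and the x-facing walls fitting between their inner faces.

The picture frame is on top of the table. The open box is on the floor beside the table on its +y side.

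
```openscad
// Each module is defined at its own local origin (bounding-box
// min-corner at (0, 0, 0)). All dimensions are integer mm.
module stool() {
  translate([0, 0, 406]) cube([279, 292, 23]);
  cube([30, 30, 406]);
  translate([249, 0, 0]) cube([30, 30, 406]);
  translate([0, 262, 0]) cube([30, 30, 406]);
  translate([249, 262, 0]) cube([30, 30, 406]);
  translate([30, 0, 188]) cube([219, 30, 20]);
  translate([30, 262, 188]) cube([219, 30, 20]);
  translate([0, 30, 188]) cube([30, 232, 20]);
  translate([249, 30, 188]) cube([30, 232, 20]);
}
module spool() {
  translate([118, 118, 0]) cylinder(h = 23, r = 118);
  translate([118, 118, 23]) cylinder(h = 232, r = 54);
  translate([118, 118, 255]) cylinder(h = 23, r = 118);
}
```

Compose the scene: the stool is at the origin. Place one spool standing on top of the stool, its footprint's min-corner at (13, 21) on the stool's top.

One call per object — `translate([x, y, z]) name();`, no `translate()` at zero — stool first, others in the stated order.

stool();
translate([13, 21, 429]) spool();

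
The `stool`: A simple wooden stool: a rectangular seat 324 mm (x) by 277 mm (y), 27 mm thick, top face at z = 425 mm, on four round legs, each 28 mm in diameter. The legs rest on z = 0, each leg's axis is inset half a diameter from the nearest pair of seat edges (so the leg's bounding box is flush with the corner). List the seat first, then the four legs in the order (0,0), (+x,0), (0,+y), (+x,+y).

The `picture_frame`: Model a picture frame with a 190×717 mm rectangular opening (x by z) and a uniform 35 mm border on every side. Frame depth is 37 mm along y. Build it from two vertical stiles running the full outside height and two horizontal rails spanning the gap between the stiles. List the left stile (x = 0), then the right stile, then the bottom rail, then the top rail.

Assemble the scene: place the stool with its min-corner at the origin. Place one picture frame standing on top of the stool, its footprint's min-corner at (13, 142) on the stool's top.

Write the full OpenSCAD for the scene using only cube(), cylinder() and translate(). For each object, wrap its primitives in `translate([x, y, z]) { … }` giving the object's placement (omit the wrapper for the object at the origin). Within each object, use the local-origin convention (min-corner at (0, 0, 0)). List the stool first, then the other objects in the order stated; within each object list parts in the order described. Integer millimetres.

translate([0, 0, 398]) cube([324, 277, 27]);
translate([14, 14, 0]) cylinder(h = 398, r = 14);
translate([310, 14, 0]) cylinder(h = 398, r = 14);
translate([14, 263, 0]) cylinder(h = 398, r = 14);
translate([310, 263, 0]) cylinder(h = 398, r = 14);
translate([13, 142, 425]) {
  cube([35, 37, 787]);
  translate([225, 0, 0]) cube([35, 37, 787]);
  translate([35, 0, 0]) cube([190, 37, 35]);
  translate([35, 0, 752]) cube([190, 37, 35]);
}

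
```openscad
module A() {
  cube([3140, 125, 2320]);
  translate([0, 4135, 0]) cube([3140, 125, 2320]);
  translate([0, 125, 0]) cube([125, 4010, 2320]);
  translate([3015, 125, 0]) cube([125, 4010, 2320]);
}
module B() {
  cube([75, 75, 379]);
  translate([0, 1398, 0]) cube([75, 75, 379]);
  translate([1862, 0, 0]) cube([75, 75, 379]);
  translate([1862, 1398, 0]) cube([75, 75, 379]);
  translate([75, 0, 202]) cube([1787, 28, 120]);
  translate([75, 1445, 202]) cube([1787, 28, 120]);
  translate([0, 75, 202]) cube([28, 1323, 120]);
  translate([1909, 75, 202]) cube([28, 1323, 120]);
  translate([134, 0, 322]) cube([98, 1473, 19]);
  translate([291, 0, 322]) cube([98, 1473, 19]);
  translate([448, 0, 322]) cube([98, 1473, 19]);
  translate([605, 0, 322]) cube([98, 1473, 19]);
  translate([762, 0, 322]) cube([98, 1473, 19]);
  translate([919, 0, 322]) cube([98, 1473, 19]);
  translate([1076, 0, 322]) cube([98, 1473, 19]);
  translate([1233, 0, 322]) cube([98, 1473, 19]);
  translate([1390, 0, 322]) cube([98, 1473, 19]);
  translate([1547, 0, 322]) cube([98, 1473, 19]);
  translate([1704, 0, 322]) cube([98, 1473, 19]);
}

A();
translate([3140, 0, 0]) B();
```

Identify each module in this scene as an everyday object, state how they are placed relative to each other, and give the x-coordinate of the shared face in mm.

A is a house frame. B is a bed frame. The bed frame is against the house frame's +x side, with their −y faces flush. The x-coordinate of the shared face is 3140 mm.

The house frame's +x face and the bed frame's −x face are both at x = 3140 mm.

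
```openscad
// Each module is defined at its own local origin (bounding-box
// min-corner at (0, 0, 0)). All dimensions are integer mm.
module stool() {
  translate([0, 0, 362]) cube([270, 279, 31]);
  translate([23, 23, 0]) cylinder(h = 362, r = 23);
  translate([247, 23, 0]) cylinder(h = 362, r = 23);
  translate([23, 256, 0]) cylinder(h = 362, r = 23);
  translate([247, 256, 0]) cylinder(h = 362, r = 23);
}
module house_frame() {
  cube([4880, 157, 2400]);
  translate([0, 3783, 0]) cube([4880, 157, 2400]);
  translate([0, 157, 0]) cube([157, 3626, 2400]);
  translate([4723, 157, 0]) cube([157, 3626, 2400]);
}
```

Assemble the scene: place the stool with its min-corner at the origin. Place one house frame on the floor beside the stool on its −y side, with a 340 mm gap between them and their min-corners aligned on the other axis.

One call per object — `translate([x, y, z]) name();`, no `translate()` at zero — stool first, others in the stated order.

stool();
translate([0, -4280, 0]) house_frame();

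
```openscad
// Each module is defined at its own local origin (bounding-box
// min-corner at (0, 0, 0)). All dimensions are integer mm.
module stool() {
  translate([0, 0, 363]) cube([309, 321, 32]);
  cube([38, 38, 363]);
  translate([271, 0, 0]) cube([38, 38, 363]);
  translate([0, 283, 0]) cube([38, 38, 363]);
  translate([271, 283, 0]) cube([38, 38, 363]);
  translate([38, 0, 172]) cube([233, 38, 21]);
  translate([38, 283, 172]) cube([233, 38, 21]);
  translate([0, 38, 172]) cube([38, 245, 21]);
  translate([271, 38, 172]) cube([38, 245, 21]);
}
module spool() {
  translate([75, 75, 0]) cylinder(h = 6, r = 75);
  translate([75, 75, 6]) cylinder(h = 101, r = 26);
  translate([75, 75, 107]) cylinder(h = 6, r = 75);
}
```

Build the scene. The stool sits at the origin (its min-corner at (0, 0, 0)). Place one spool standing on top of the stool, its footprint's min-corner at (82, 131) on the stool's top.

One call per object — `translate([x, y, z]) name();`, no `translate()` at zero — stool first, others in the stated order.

stool();
translate([82, 131, 395]) spool();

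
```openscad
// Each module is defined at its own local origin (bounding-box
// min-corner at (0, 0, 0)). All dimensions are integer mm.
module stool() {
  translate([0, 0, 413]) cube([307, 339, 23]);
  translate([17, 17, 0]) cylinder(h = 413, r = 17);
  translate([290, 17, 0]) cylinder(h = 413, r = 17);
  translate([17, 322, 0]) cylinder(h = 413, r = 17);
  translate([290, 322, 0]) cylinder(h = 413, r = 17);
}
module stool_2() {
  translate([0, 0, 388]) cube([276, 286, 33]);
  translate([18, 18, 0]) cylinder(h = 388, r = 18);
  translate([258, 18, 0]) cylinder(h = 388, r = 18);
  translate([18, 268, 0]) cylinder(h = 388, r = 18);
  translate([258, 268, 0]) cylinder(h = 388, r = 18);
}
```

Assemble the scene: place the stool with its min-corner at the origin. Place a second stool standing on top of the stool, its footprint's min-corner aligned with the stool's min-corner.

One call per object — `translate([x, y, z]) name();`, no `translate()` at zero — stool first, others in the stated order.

stool();
translate([0, 0, 436]) stool_2();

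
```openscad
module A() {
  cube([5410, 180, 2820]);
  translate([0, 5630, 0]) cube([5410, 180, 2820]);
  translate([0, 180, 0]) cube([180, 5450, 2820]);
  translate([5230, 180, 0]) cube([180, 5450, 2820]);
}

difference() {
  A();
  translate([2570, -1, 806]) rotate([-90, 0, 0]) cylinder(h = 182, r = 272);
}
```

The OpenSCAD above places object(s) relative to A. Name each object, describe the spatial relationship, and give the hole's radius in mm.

The subtracted cylinder has r = 272 mm.

A is a house frame. The house frame has a circular hole through its front wall. The hole's radius is 272 mm.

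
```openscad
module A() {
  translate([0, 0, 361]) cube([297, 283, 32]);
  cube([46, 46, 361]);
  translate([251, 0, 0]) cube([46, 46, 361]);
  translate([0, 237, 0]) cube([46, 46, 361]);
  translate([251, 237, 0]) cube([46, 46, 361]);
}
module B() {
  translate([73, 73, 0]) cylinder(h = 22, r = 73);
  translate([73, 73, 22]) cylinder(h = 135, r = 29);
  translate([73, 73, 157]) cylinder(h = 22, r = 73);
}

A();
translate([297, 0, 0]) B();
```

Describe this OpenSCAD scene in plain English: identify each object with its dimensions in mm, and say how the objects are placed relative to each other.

A is a four-legged stool. The seat is 297×283 mm, 32 mm thick, top at z = 393 mm. It stands on four square legs, each 46×46 mm in cross-section, from z = 0 to the seat underside, each flush with a corner of the seat.

B is a spool: two coaxial disc flanges of radius 73 mm and thickness 22 mm, joined by a core cylinder of radius 29 mm and height 135 mm. The lower flange rests on z = 0 and the three cylinders share a vertical axis.

The spool is against the stool's +x side, with their −y faces flush.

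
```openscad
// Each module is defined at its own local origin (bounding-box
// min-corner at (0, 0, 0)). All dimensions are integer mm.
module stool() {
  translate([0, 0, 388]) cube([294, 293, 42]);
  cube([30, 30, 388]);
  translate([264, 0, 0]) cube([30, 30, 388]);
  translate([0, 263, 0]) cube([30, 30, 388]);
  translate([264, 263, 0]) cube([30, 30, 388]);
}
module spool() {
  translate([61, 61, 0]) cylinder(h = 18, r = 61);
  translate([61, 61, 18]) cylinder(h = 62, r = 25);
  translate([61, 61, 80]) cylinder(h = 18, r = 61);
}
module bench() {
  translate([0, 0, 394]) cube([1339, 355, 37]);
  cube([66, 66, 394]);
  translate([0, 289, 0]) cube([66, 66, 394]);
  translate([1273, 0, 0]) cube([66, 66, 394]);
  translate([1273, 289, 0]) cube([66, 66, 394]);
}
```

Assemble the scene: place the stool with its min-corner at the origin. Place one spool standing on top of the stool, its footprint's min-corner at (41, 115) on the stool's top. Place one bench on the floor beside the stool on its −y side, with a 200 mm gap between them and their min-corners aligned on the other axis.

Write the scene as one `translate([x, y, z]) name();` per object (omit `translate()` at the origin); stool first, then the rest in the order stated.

stool();
translate([41, 115, 430]) spool();
translate([0, -555, 0]) bench();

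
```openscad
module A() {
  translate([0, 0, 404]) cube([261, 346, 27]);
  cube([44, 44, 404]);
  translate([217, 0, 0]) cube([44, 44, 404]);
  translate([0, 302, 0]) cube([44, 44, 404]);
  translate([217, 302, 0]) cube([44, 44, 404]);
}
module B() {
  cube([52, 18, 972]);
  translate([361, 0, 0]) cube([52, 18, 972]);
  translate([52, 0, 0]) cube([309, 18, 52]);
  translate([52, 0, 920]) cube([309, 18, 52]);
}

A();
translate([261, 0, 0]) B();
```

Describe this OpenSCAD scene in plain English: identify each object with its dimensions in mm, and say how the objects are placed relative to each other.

A is a four-legged stool. The seat is a 261×346×27 mm slab whose top surface is at z = 431 mm; four square legs, each 44×44 mm in cross-section, run from the floor (z = 0) to the underside of the seat, each flush with a corner of the seat.

B is a rectangular picture frame lying in the x–z plane (depth along y). The opening is 309 mm wide (x) by 868 mm tall (z), surrounded by a border 52 mm wide on all four sides. The frame is 18 mm deep and is made of two full-height vertical stiles with two horizontal rails fitted between them.

The picture frame is against the stool's +x side, with their −y faces flush.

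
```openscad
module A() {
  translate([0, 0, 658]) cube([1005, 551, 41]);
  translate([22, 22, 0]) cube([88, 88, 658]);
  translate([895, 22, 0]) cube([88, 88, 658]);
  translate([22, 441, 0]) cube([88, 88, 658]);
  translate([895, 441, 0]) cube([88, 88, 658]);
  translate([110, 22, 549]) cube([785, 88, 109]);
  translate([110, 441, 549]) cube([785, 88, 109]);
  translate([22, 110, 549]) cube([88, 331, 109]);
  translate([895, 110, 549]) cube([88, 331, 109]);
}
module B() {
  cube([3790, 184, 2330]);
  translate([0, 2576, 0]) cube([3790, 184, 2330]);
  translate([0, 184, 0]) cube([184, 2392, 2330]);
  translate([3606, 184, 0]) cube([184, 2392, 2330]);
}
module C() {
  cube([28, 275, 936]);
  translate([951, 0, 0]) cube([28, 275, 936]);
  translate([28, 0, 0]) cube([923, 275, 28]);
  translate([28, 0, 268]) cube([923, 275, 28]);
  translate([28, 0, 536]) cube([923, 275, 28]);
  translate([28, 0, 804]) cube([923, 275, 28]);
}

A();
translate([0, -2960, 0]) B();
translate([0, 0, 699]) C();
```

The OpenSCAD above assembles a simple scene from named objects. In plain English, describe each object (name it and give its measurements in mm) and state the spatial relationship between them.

A is a table with a 1005×551 mm rectangular top, 41 mm thick, top surface at z = 699 mm, supported by four 88×88 mm square legs, each inset 22 mm from the nearest pair of top edges, running from the floor. Four apron rails, 88 mm thick and 109 mm tall, run between adjacent legs with their top edges flush with the underside of the top and their outer faces flush with the legs' outer faces.

B is the wall frame of a small rectangular building: four walls, each 2330 mm tall and 184 mm thick, enclosing a footprint 3790 mm (x) by 2760 mm (y) outside-to-outside, with no floor or roof. The front and back walls (the −y and +y sides) span the full width; the two side walls fit between them.

C is a bookshelf 979 mm wide overall, 275 mm deep and 936 mm tall. The two sides are 28 mm thick vertical panels. 4 horizontal shelves of 28 mm thickness span between the inner faces of the sides; the lowest shelf sits on the floor and shelves are stacked with a clear vertical gap of 240 mm between each pair.

The house frame is on the floor beside the table on its −y side. The bookshelf is on top of the table.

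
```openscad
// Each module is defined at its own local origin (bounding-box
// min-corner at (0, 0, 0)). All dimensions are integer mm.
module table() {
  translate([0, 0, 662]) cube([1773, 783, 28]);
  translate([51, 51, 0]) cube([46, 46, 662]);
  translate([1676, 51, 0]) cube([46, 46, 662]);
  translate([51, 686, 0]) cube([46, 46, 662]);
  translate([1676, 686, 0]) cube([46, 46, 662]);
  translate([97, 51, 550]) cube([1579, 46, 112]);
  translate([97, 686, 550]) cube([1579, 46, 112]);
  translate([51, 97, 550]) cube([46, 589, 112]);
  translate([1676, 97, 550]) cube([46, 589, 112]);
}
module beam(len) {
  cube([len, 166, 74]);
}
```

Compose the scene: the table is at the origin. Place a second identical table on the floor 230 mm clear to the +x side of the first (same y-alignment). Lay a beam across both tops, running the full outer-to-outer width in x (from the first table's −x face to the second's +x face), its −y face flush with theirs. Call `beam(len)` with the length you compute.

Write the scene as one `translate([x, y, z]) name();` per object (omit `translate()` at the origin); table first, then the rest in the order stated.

table();
translate([2003, 0, 0]) table();
translate([0, 0, 690]) beam(3776);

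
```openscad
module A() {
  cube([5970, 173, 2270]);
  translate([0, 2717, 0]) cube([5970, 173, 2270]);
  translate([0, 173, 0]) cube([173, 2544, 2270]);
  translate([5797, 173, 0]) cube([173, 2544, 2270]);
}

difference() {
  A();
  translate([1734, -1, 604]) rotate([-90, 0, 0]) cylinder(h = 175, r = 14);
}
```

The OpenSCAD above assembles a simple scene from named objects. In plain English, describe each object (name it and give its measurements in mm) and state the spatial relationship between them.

A is a box-shaped house frame (walls only): outside footprint 5970×2890 mm, wall height 2270 mm, wall thickness 173 mm. The two y-facing walls run the full x-width; the two x-facing walls fit between the inner faces of the y-facing walls.

The house frame has a circular hole of radius 14 mm through its front wall, centred at (x = 1734, z = 604).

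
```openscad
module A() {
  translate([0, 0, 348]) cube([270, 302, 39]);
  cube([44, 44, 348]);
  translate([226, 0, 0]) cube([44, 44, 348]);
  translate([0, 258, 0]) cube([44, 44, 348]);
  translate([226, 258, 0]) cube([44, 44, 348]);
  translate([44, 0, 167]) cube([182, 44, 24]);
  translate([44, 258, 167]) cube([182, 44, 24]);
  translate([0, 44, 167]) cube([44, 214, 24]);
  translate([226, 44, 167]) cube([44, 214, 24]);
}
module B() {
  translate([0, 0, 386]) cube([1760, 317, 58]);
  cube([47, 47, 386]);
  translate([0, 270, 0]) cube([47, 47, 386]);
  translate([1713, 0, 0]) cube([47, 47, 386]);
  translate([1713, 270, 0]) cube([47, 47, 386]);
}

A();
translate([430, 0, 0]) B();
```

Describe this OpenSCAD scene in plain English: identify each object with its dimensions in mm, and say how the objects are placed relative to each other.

A is a four-legged stool. The seat is 270×302 mm, 39 mm thick, top at z = 387 mm. It stands on four square legs, each 44×44 mm in cross-section, from z = 0 to the seat underside, each flush with a corner of the seat. Four stretchers, 44 mm wide and 24 mm tall, connect adjacent legs with their undersides at z = 167 mm, each running between the inner faces of the legs it joins and aligned with the legs' outer faces on the other axis.

B is a long wooden bench with a 1760 mm (x) × 317 mm (y) seat, 58 mm thick, its top surface 444 mm above the floor. Four 47 mm square legs at the seat corners, flush with the edges, run from z = 0 to the seat underside.

The bench is on the floor beside the stool on its +x side.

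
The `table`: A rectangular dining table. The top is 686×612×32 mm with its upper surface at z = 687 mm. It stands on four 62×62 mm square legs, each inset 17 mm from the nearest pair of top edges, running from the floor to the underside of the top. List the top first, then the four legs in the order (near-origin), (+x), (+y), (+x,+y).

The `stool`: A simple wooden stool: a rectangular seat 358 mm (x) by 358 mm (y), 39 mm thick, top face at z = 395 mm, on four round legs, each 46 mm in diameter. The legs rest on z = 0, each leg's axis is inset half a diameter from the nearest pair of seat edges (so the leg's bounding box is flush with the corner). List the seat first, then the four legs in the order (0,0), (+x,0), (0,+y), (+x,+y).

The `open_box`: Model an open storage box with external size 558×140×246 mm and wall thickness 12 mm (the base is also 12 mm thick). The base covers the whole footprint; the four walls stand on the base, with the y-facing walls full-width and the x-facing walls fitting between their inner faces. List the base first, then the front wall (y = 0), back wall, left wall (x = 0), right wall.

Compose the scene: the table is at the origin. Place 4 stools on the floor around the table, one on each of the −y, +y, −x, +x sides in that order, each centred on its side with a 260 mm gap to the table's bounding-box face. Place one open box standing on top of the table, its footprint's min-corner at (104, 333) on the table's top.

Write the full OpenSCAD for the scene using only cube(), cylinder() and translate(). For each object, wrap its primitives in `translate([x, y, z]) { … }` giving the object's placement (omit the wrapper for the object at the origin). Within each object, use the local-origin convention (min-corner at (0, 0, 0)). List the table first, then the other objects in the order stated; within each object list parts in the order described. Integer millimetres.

translate([0, 0, 655]) cube([686, 612, 32]);
translate([17, 17, 0]) cube([62, 62, 655]);
translate([607, 17, 0]) cube([62, 62, 655]);
translate([17, 533, 0]) cube([62, 62, 655]);
translate([607, 533, 0]) cube([62, 62, 655]);
translate([164, -618, 0]) {
  translate([0, 0, 356]) cube([358, 358, 39]);
  translate([23, 23, 0]) cylinder(h = 356, r = 23);
  translate([335, 23, 0]) cylinder(h = 356, r = 23);
  translate([23, 335, 0]) cylinder(h = 356, r = 23);
  translate([335, 335, 0]) cylinder(h = 356, r = 23);
}
translate([164, 872, 0]) {
  translate([0, 0, 356]) cube([358, 358, 39]);
  translate([23, 23, 0]) cylinder(h = 356, r = 23);
  translate([335, 23, 0]) cylinder(h = 356, r = 23);
  translate([23, 335, 0]) cylinder(h = 356, r = 23);
  translate([335, 335, 0]) cylinder(h = 356, r = 23);
}
translate([-618, 127, 0]) {
  translate([0, 0, 356]) cube([358, 358, 39]);
  translate([23, 23, 0]) cylinder(h = 356, r = 23);
  translate([335, 23, 0]) cylinder(h = 356, r = 23);
  translate([23, 335, 0]) cylinder(h = 356, r = 23);
  translate([335, 335, 0]) cylinder(h = 356, r = 23);
}
translate([946, 127, 0]) {
  translate([0, 0, 356]) cube([358, 358, 39]);
  translate([23, 23, 0]) cylinder(h = 356, r = 23);
  translate([335, 23, 0]) cylinder(h = 356, r = 23);
  translate([23, 335, 0]) cylinder(h = 356, r = 23);
  translate([335, 335, 0]) cylinder(h = 356, r = 23);
}
translate([104, 333, 687]) {
  cube([558, 140, 12]);
  translate([0, 0, 12]) cube([558, 12, 234]);
  translate([0, 128, 12]) cube([558, 12, 234]);
  translate([0, 12, 12]) cube([12, 116, 234]);
  translate([546, 12, 12]) cube([12, 116, 234]);
}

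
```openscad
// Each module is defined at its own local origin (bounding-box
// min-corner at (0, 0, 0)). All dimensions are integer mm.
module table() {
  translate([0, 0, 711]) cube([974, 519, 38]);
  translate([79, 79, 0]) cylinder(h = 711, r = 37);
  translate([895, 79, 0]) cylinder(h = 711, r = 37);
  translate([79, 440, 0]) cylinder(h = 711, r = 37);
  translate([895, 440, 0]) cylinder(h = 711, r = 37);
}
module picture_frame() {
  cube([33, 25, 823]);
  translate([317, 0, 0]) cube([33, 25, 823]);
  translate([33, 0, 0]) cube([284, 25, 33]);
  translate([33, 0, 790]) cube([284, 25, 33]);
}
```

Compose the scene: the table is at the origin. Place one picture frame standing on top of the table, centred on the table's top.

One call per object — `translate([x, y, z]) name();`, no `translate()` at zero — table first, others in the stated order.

table();
translate([312, 247, 749]) picture_frame();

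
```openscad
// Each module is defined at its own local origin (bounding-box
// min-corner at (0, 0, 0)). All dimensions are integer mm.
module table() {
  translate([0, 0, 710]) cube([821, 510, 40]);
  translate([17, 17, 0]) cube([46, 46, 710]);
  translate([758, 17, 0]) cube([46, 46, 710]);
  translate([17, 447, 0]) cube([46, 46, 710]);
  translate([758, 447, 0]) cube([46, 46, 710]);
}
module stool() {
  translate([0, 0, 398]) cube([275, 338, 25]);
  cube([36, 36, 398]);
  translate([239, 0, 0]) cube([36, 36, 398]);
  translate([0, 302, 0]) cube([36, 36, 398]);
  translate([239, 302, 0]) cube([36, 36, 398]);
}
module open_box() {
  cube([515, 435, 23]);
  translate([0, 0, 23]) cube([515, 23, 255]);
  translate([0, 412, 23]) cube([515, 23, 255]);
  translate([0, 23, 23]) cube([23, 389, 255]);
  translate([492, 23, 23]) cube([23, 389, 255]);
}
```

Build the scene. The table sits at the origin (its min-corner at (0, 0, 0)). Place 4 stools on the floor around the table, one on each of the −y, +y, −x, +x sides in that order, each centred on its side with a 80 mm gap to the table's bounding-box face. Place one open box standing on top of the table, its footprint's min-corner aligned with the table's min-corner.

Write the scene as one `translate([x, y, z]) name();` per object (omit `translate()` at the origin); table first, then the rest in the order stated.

table();
translate([273, -418, 0]) stool();
translate([273, 590, 0]) stool();
translate([-355, 86, 0]) stool();
translate([901, 86, 0]) stool();
translate([0, 0, 750]) open_box();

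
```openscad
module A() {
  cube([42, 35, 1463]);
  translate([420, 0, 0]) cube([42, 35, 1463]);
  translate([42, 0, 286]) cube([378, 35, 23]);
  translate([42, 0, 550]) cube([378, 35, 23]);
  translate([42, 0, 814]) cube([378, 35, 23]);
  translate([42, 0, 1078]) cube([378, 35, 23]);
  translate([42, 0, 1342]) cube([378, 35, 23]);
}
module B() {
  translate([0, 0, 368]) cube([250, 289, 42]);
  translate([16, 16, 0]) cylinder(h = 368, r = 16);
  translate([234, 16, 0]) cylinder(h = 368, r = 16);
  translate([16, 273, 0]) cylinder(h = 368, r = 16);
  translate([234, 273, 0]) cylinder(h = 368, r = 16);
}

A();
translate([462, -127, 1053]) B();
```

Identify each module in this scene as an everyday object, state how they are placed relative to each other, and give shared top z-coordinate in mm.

A is a ladder. B is a stool. The stool is beside the ladder with their tops flush at z = 1463. The shared top z-coordinate is 1463 mm.

Both tops at z = 1463 mm.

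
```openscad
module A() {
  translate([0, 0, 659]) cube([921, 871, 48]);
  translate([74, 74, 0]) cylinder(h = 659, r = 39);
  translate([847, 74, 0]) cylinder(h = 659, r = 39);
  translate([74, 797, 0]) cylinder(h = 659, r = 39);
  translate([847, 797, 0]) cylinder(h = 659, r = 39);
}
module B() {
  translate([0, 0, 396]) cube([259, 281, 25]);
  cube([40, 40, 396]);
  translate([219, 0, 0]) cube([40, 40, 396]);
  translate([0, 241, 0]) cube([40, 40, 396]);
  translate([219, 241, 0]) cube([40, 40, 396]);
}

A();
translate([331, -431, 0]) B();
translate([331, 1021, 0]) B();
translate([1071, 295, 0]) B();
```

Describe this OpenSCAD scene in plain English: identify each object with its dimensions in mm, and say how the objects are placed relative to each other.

A is a table with a 921×871 mm rectangular top, 48 mm thick, top surface at z = 707 mm, supported by four round legs of 78 mm diameter, each leg's bounding box inset 35 mm from the nearest pair of top edges, running from the floor.

B is a four-legged stool. The seat is 259×281 mm, 25 mm thick, top at z = 421 mm. It stands on four square legs, each 40×40 mm in cross-section, from z = 0 to the seat underside, each flush with a corner of the seat.

Three stools sit around the table at the −y, +y, +x sides.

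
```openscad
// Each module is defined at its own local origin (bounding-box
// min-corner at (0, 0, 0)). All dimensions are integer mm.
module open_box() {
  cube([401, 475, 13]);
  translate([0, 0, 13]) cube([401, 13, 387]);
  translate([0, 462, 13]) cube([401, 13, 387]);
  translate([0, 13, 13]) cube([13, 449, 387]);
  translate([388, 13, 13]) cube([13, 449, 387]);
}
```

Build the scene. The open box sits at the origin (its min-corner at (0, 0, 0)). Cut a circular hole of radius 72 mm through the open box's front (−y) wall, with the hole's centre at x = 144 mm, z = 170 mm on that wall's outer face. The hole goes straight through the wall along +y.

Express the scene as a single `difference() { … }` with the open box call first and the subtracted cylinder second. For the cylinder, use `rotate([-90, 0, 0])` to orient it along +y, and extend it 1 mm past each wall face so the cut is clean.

difference() {
  open_box();
  translate([144, -1, 170]) rotate([-90, 0, 0]) cylinder(h = 15, r = 72);
}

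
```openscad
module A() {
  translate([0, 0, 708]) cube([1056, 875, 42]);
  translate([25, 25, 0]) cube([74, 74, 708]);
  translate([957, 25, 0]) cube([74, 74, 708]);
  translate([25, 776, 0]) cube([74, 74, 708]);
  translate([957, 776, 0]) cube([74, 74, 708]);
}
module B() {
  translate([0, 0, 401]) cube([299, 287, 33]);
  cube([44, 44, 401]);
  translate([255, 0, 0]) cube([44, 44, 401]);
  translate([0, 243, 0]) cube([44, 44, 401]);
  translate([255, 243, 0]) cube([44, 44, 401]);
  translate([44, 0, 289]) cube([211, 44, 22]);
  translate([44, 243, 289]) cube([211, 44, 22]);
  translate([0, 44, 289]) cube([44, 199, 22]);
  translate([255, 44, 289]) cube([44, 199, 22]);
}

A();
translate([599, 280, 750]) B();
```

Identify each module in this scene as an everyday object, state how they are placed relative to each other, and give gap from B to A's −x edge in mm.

The stool's min-x is at 599; the table's min-x is 0; gap = 599 mm.

A is a table. B is a stool. The stool is on top of the table. The gap from the stool to the table's −x edge is 599 mm.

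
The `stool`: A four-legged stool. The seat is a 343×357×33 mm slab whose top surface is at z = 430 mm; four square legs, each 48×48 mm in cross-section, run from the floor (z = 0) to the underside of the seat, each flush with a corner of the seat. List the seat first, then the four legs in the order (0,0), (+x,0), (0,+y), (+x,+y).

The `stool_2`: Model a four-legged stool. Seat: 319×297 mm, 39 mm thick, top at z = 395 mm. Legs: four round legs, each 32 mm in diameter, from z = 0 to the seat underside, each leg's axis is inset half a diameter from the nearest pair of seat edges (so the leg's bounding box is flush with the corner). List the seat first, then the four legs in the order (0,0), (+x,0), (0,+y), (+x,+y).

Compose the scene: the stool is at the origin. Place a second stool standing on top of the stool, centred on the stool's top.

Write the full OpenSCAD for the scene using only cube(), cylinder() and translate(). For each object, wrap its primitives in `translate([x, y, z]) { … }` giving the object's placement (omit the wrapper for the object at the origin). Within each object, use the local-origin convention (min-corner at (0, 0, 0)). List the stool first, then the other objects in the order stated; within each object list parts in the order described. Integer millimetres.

translate([0, 0, 397]) cube([343, 357, 33]);
cube([48, 48, 397]);
translate([295, 0, 0]) cube([48, 48, 397]);
translate([0, 309, 0]) cube([48, 48, 397]);
translate([295, 309, 0]) cube([48, 48, 397]);
translate([12, 30, 430]) {
  translate([0, 0, 356]) cube([319, 297, 39]);
  translate([16, 16, 0]) cylinder(h = 356, r = 16);
  translate([303, 16, 0]) cylinder(h = 356, r = 16);
  translate([16, 281, 0]) cylinder(h = 356, r = 16);
  translate([303, 281, 0]) cylinder(h = 356, r = 16);
}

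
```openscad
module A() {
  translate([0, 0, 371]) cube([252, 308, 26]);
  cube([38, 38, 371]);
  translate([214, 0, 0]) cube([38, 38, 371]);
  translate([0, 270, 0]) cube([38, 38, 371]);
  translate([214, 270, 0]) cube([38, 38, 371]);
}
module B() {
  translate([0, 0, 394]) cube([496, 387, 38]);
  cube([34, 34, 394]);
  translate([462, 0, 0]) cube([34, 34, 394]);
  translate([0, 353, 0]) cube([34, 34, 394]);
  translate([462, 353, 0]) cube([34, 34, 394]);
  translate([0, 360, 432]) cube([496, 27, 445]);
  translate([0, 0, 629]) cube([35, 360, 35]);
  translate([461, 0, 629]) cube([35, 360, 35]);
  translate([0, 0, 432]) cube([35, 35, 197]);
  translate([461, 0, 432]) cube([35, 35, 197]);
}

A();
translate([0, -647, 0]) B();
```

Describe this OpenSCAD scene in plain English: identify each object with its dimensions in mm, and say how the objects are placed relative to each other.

A is a simple wooden stool: a rectangular seat 252 mm (x) by 308 mm (y), 26 mm thick, top face at z = 397 mm, on four square legs, each 38×38 mm in cross-section. The legs rest on z = 0, each flush with a corner of the seat.

B is a chair: 496×387 mm seat, 38 mm thick, top at z = 432 mm, on four 34 mm square corner legs flush with the seat edges. A 27 mm thick backrest slab spans the full seat width, extending 445 mm above the seat top, its back face flush with the seat's +y edge. Two armrests of 35×35 mm section run along each side from the seat's front edge to the front of the backrest, top faces 232 mm above the seat top and outer faces flush with the seat's x-edges; a 35×35 mm post under the front of each armrest stands on the seat at the front corner.

The chair is on the floor beside the stool on its −y side.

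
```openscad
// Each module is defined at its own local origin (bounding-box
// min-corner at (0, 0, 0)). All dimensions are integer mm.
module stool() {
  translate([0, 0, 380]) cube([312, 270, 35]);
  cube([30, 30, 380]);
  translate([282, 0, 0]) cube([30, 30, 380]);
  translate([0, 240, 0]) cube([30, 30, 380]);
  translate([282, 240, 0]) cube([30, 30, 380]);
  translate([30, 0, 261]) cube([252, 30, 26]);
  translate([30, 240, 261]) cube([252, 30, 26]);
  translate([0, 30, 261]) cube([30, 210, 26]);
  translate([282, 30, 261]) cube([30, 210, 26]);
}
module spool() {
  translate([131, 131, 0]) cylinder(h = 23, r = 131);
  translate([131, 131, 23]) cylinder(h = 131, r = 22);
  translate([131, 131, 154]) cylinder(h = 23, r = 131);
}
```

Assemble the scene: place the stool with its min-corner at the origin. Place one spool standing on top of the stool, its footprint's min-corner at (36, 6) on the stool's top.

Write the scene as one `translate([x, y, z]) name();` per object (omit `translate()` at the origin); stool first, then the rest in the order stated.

stool();
translate([36, 6, 415]) spool();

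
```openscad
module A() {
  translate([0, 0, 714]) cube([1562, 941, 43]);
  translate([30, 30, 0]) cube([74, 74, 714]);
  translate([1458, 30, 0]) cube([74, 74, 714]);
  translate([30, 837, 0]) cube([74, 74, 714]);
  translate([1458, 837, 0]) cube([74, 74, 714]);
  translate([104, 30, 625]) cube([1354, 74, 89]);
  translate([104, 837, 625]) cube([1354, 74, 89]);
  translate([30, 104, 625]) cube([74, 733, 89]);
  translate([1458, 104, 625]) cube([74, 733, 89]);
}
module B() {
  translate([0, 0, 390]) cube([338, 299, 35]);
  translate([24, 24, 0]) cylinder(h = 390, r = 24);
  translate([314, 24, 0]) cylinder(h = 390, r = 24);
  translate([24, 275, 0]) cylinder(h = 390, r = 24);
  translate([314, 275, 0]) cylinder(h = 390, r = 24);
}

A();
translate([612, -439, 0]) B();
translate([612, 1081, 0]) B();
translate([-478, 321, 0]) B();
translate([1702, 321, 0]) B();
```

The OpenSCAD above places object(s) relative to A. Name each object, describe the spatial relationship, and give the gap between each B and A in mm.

Each stool's nearest face is 140 mm from the table's bounding box.

A is a table. B is a stool. Four stools sit around the table at the −y, +y, −x, +x sides. The gap between each stool and the table is 140 mm.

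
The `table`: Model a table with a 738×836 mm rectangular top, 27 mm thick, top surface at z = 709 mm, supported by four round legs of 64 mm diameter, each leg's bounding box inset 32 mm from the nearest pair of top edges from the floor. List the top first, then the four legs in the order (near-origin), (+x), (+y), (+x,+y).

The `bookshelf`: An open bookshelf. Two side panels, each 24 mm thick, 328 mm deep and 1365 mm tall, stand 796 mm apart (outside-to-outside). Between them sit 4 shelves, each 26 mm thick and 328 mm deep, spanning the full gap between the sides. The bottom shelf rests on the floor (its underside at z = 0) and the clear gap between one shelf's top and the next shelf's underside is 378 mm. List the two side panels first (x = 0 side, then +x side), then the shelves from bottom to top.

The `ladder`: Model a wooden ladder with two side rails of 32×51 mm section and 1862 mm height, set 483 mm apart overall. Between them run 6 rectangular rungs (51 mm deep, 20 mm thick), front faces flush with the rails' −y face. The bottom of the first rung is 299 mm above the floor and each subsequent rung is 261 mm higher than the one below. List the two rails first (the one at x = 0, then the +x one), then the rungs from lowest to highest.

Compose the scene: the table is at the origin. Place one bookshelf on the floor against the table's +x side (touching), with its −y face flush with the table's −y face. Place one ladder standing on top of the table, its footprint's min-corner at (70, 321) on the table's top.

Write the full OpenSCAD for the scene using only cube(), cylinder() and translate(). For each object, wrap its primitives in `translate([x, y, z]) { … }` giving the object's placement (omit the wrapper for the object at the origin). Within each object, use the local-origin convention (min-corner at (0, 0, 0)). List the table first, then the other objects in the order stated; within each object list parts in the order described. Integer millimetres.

translate([0, 0, 682]) cube([738, 836, 27]);
translate([64, 64, 0]) cylinder(h = 682, r = 32);
translate([674, 64, 0]) cylinder(h = 682, r = 32);
translate([64, 772, 0]) cylinder(h = 682, r = 32);
translate([674, 772, 0]) cylinder(h = 682, r = 32);
translate([738, 0, 0]) {
  cube([24, 328, 1365]);
  translate([772, 0, 0]) cube([24, 328, 1365]);
  translate([24, 0, 0]) cube([748, 328, 26]);
  translate([24, 0, 404]) cube([748, 328, 26]);
  translate([24, 0, 808]) cube([748, 328, 26]);
  translate([24, 0, 1212]) cube([748, 328, 26]);
}
translate([70, 321, 709]) {
  cube([32, 51, 1862]);
  translate([451, 0, 0]) cube([32, 51, 1862]);
  translate([32, 0, 299]) cube([419, 51, 20]);
  translate([32, 0, 560]) cube([419, 51, 20]);
  translate([32, 0, 821]) cube([419, 51, 20]);
  translate([32, 0, 1082]) cube([419, 51, 20]);
  translate([32, 0, 1343]) cube([419, 51, 20]);
  translate([32, 0, 1604]) cube([419, 51, 20]);
}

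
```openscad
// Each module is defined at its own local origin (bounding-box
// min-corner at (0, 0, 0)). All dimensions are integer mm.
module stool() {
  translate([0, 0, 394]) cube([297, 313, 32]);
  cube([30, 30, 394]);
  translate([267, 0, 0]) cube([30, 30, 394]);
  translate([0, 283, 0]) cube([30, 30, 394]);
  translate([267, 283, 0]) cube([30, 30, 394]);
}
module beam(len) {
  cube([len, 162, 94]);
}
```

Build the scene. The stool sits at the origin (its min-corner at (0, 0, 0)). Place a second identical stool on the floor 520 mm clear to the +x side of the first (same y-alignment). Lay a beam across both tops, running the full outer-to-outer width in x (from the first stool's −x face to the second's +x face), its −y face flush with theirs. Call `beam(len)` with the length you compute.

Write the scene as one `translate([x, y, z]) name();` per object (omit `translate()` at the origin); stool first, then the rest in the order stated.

stool();
translate([817, 0, 0]) stool();
translate([0, 0, 426]) beam(1114);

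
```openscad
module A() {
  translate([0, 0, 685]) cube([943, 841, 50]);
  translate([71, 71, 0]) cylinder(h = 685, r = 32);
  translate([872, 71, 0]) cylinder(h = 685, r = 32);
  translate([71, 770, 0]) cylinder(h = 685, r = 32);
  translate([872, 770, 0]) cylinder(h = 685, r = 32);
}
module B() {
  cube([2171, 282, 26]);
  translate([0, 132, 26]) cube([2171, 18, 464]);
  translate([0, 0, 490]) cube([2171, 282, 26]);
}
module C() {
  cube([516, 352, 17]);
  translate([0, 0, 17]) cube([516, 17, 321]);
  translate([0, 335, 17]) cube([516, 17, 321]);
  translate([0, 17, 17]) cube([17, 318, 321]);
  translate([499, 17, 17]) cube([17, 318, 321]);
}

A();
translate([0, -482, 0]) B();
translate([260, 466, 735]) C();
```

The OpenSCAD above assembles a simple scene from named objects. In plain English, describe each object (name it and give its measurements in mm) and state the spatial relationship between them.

A is a table with a 943×841 mm rectangular top, 50 mm thick, top surface at z = 735 mm, supported by four round legs of 64 mm diameter, each leg's bounding box inset 39 mm from the nearest pair of top edges, running from the floor.

B is an I-beam lying along x, 2171 mm long. Overall section height 516 mm. Two flanges 282 mm wide (y) and 26 mm thick, one on the floor and one at the top; a web 18 mm thick runs between them, centred on the flange width.

C is an open-topped rectangular box: outside dimensions 516×352×338 mm, with a uniform wall and base thickness of 17 mm. The base is a full 516×352 slab on the floor; four walls sit on top of the base. The front and back walls (the −y and +y sides) span the full width; the two side walls fit between them.

The I-beam is on the floor beside the table on its −y side. The open box is on top of the table.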